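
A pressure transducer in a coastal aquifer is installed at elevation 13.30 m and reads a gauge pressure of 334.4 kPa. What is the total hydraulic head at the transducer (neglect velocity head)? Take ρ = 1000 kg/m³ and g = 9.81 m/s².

ψ = P/(ρg) = 334.4×1000 / (1000 × 9.81) = 34.09 m.
h = z + ψ = 13.30 + 34.09 = 47.39 m.

h ≈ 47.39 m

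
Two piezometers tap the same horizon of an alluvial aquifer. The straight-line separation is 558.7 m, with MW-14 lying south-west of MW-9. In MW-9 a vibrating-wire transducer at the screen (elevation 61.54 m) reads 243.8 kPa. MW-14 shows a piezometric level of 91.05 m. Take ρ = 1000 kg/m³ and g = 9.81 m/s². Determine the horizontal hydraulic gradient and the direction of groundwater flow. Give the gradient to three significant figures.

Pressure head at MW-9: ψ = P/(ρg) = 243.8×1000 / (1000 × 9.81) = 24.85 m.
Total head at MW-9: h = z + ψ = 61.54 + 24.85 = 86.39 m.
Total head at MW-14: h = 91.05 m (water level in the piezometer is the total head).
Head difference: h(MW-9) − h(MW-14) = 86.39 − 91.05 = -4.66 m.
Hydraulic gradient: i = |Δh| / L = 4.66 / 558.7 = 0.00834.
Flow is from higher to lower head: from MW-14 toward MW-9, i.e. toward the north-east.

i ≈ 0.00834; groundwater flows toward the north-east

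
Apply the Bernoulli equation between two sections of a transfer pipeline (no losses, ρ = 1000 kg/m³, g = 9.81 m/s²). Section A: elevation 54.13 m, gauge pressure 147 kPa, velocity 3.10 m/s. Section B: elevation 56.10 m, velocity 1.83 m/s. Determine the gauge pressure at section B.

P₂ ≈ 131 kPa

Pressure head at A: ψ₁ = P₁/(ρg) = 147×1000 / (1000 × 9.81) = 14.98 m.
Velocity heads: v₁²/2g = 3.10²/19.62 = 0.490 m; v₂²/2g = 1.83²/19.62 = 0.171 m.
Total head H = z₁ + ψ₁ + v₁²/2g = 54.13 + 14.98 + 0.490 = 69.60 m.
ψ₂ = H − z₂ − v₂²/2g = 69.60 − 56.10 − 0.171 = 13.33 m.
P₂ = ρgψ₂ = 1000 × 9.81 × 13.33 ≈ 131 kPa.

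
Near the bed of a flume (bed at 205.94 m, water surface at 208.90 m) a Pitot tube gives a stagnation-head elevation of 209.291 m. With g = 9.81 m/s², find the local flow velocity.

v ≈ 2.77 m/s

Near the bed, under hydrostatic conditions, the piezometric head (z + ψ) equals the free-surface elevation, 208.90 m.
Velocity head = total − piezometric = 209.291 − 208.90 = 0.391 m.
v = √(2g·h_v) = √(2 × 9.81 × 0.391) = 2.77 m/s.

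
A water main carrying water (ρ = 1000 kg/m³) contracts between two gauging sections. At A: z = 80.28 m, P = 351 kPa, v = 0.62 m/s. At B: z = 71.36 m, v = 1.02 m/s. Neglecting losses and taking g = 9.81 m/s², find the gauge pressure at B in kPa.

Pressure head at A: ψ₁ = P₁/(ρg) = 351×1000 / (1000 × 9.81) = 35.78 m.
Velocity heads: v₁²/2g = 0.62²/19.62 = 0.020 m; v₂²/2g = 1.02²/19.62 = 0.053 m.
Total head H = z₁ + ψ₁ + v₁²/2g = 80.28 + 35.78 + 0.020 = 116.08 m.
ψ₂ = H − z₂ − v₂²/2g = 116.08 − 71.36 − 0.053 = 44.67 m.
P₂ = ρgψ₂ = 1000 × 9.81 × 44.67 ≈ 438 kPa.

P₂ ≈ 438 kPa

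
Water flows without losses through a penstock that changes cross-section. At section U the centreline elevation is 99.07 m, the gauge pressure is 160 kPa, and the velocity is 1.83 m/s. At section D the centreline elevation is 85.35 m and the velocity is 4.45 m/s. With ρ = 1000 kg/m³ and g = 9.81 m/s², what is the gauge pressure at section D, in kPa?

P₂ ≈ 286 kPa

Pressure head at U: ψ₁ = P₁/(ρg) = 160×1000 / (1000 × 9.81) = 16.31 m.
Velocity heads: v₁²/2g = 1.83²/19.62 = 0.171 m; v₂²/2g = 4.45²/19.62 = 1.009 m.
Total head H = z₁ + ψ₁ + v₁²/2g = 99.07 + 16.31 + 0.171 = 115.55 m.
ψ₂ = H − z₂ − v₂²/2g = 115.55 − 85.35 − 1.009 = 29.19 m.
P₂ = ρgψ₂ = 1000 × 9.81 × 29.19 ≈ 286 kPa.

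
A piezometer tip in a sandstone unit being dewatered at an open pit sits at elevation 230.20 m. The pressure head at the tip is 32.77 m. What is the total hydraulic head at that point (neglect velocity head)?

h = z + ψ = 230.20 + 32.77 = 262.97 m.

h ≈ 262.97 m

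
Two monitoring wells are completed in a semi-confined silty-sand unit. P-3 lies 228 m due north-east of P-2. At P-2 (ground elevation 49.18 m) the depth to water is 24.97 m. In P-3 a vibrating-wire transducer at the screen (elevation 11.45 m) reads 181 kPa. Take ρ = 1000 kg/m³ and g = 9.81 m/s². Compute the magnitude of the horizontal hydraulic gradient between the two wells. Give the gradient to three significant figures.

i ≈ 0.0250

Total head at P-2: h = 49.18 − 24.97 = 24.21 m.
Pressure head at P-3: ψ = P/(ρg) = 181×1000 / (1000 × 9.81) = 18.45 m.
Total head at P-3: h = z + ψ = 11.45 + 18.45 = 29.90 m.
Head difference: h(P-2) − h(P-3) = 24.21 − 29.90 = -5.69 m.
Hydraulic gradient: i = |Δh| / L = 5.69 / 228 = 0.0250.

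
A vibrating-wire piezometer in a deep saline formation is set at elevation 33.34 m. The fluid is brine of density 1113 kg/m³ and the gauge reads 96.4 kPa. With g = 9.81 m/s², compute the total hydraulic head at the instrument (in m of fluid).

h ≈ 42.17 m

ψ = P/(ρg) = 96.4×1000 / (1113 × 9.81) = 8.83 m.
h = z + ψ = 33.34 + 8.83 = 42.17 m.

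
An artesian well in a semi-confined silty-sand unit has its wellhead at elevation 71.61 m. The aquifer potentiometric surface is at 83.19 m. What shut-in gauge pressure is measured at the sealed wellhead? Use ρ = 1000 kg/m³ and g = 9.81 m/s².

P ≈ 114 kPa

Head above the cap: Δh = 83.19 − 71.61 = 11.58 m.
P = ρgΔh = 1000 × 9.81 × 11.58 = 113600 Pa ≈ 114 kPa.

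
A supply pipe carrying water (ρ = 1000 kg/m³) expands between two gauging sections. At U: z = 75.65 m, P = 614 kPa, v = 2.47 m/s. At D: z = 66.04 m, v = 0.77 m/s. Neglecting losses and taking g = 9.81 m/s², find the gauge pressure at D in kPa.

P₂ ≈ 711 kPa

Pressure head at U: ψ₁ = P₁/(ρg) = 614×1000 / (1000 × 9.81) = 62.59 m.
Velocity heads: v₁²/2g = 2.47²/19.62 = 0.311 m; v₂²/2g = 0.77²/19.62 = 0.030 m.
Total head H = z₁ + ψ₁ + v₁²/2g = 75.65 + 62.59 + 0.311 = 138.55 m.
ψ₂ = H − z₂ − v₂²/2g = 138.55 − 66.04 − 0.030 = 72.48 m.
P₂ = ρgψ₂ = 1000 × 9.81 × 72.48 ≈ 711 kPa.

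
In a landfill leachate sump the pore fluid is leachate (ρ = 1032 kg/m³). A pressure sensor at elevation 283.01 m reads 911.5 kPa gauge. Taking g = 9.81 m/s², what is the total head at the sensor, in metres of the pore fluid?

h ≈ 373.04 m

ψ = P/(ρg) = 911.5×1000 / (1032 × 9.81) = 90.03 m.
h = z + ψ = 283.01 + 90.03 = 373.04 m.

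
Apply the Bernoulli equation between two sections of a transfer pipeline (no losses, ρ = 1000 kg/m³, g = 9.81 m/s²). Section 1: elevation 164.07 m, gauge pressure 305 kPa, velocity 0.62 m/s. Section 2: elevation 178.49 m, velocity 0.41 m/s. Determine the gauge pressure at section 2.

Pressure head at 1: ψ₁ = P₁/(ρg) = 305×1000 / (1000 × 9.81) = 31.09 m.
Velocity heads: v₁²/2g = 0.62²/19.62 = 0.020 m; v₂²/2g = 0.41²/19.62 = 0.009 m.
Total head H = z₁ + ψ₁ + v₁²/2g = 164.07 + 31.09 + 0.020 = 195.18 m.
ψ₂ = H − z₂ − v₂²/2g = 195.18 − 178.49 − 0.009 = 16.68 m.
P₂ = ρgψ₂ = 1000 × 9.81 × 16.68 ≈ 164 kPa.

P₂ ≈ 164 kPa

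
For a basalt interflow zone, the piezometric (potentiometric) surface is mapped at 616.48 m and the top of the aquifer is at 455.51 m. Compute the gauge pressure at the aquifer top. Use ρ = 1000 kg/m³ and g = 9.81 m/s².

Pressure head at the aquifer top: ψ = h − z = 616.48 − 455.51 = 160.97 m.
P = ρgψ = 1000 × 9.81 × 160.97 = 1579116 Pa ≈ 1580 kPa.

P ≈ 1580 kPa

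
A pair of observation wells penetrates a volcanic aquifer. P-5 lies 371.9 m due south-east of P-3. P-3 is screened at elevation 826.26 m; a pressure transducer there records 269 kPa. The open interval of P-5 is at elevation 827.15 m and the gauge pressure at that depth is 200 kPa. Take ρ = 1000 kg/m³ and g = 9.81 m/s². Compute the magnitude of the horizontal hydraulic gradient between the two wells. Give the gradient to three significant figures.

Pressure head at P-3: ψ = P/(ρg) = 269×1000 / (1000 × 9.81) = 27.42 m.
Total head at P-3: h = z + ψ = 826.26 + 27.42 = 853.68 m.
Pressure head at P-5: ψ = P/(ρg) = 200×1000 / (1000 × 9.81) = 20.39 m.
Total head at P-5: h = z + ψ = 827.15 + 20.39 = 847.54 m.
Head difference: h(P-3) − h(P-5) = 853.68 − 847.54 = 6.14 m.
Hydraulic gradient: i = |Δh| / L = 6.14 / 371.9 = 0.0165.

i ≈ 0.0165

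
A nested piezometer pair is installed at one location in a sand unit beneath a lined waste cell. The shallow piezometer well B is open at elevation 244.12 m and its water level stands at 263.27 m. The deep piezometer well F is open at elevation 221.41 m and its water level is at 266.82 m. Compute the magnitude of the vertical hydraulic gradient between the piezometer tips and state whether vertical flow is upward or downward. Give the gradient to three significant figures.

|i_v| ≈ 0.156; vertical flow is upward

Total head at well B: h = 263.27 m (water level in the standpipe).
Total head at well F: h = 266.82 m.
Δh = h(well B) − h(well F) = 263.27 − 266.82 = -3.55 m.
Vertical separation Δz = 244.12 − 221.41 = 22.71 m.
|i_v| = |Δh| / Δz = 3.55 / 22.71 = 0.156.
Head is higher in the deep piezometer, so vertical flow is upward (discharge condition).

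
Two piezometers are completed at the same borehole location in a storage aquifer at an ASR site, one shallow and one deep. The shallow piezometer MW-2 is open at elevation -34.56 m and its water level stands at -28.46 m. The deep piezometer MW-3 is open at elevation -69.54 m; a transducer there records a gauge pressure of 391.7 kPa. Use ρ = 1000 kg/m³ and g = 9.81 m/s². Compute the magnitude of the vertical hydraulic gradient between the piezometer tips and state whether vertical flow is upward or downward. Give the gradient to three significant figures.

|i_v| ≈ 0.0329; vertical flow is downward

Total head at MW-2: h = -28.46 m (water level in the standpipe).
Pressure head at MW-3: ψ = P/(ρg) = 391.7×1000 / (1000 × 9.81) = 39.93 m.
Total head at MW-3: h = z + ψ = -69.54 + 39.93 = -29.61 m.
Δh = h(MW-2) − h(MW-3) = -28.46 − (-29.61) = 1.15 m.
Vertical separation Δz = -34.56 − (-69.54) = 34.98 m.
|i_v| = |Δh| / Δz = 1.15 / 34.98 = 0.0329.
Head is higher in the shallow piezometer, so vertical flow is downward (recharge condition).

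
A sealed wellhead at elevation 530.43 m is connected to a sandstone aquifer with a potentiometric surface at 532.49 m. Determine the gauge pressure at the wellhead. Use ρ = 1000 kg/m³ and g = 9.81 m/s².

P ≈ 20.2 kPa

Head above the cap: Δh = 532.49 − 530.43 = 2.06 m.
P = ρgΔh = 1000 × 9.81 × 2.06 = 20209 Pa ≈ 20.2 kPa.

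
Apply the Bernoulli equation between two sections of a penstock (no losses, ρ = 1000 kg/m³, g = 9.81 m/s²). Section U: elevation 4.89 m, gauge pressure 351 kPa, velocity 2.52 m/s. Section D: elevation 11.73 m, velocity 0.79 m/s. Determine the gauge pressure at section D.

Pressure head at U: ψ₁ = P₁/(ρg) = 351×1000 / (1000 × 9.81) = 35.78 m.
Velocity heads: v₁²/2g = 2.52²/19.62 = 0.324 m; v₂²/2g = 0.79²/19.62 = 0.032 m.
Total head H = z₁ + ψ₁ + v₁²/2g = 4.89 + 35.78 + 0.324 = 40.99 m.
ψ₂ = H − z₂ − v₂²/2g = 40.99 − 11.73 − 0.032 = 29.23 m.
P₂ = ρgψ₂ = 1000 × 9.81 × 29.23 ≈ 287 kPa.

P₂ ≈ 287 kPa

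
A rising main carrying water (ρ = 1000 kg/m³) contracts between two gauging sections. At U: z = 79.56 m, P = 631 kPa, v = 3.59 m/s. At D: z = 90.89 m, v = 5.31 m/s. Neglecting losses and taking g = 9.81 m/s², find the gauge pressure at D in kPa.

Pressure head at U: ψ₁ = P₁/(ρg) = 631×1000 / (1000 × 9.81) = 64.32 m.
Velocity heads: v₁²/2g = 3.59²/19.62 = 0.657 m; v₂²/2g = 5.31²/19.62 = 1.437 m.
Total head H = z₁ + ψ₁ + v₁²/2g = 79.56 + 64.32 + 0.657 = 144.54 m.
ψ₂ = H − z₂ − v₂²/2g = 144.54 − 90.89 − 1.437 = 52.21 m.
P₂ = ρgψ₂ = 1000 × 9.81 × 52.21 ≈ 512 kPa.

P₂ ≈ 512 kPa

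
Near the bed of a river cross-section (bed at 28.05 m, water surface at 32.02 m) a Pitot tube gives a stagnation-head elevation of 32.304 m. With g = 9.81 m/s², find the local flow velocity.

Near the bed, under hydrostatic conditions, the piezometric head (z + ψ) equals the free-surface elevation, 32.02 m.
Velocity head = total − piezometric = 32.304 − 32.02 = 0.284 m.
v = √(2g·h_v) = √(2 × 9.81 × 0.284) = 2.36 m/s.

v ≈ 2.36 m/s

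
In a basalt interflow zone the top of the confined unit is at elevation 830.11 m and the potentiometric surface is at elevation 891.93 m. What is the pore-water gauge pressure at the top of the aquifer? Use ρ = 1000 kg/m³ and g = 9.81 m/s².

Pressure head at the aquifer top: ψ = h − z = 891.93 − 830.11 = 61.82 m.
P = ρgψ = 1000 × 9.81 × 61.82 = 606454 Pa ≈ 606 kPa.

P ≈ 606 kPa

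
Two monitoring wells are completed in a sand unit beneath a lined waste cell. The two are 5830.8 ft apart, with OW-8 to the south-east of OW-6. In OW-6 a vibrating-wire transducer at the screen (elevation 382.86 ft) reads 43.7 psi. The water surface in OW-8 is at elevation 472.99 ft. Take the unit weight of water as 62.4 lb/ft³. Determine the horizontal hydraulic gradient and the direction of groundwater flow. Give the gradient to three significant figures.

i ≈ 0.00184; groundwater flows toward the south-east

Pressure head at OW-6: ψ = 144·P/γ = 144 × 43.7 / 62.4 = 100.85 ft.
Total head at OW-6: h = z + ψ = 382.86 + 100.85 = 483.71 ft.
Total head at OW-8: h = 472.99 ft (water level in the piezometer is the total head).
Head difference: h(OW-6) − h(OW-8) = 483.71 − 472.99 = 10.72 ft.
Hydraulic gradient: i = |Δh| / L = 10.72 / 5830.8 = 0.00184.
Flow is from higher to lower head: from OW-6 toward OW-8, i.e. toward the south-east.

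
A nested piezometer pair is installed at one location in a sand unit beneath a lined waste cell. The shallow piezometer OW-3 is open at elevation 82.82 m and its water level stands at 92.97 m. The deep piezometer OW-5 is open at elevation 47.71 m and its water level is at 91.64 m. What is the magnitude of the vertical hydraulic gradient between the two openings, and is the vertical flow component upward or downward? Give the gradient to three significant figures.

Total head at OW-3: h = 92.97 m (water level in the standpipe).
Total head at OW-5: h = 91.64 m.
Δh = h(OW-3) − h(OW-5) = 92.97 − 91.64 = 1.33 m.
Vertical separation Δz = 82.82 − 47.71 = 35.11 m.
|i_v| = |Δh| / Δz = 1.33 / 35.11 = 0.0379.
Head is higher in the shallow piezometer, so vertical flow is downward (recharge condition).

|i_v| ≈ 0.0379; vertical flow is downward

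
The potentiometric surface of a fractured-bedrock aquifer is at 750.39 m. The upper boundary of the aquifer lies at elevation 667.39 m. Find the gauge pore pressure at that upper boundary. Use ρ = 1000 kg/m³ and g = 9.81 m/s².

Pressure head at the aquifer top: ψ = h − z = 750.39 − 667.39 = 83.00 m.
P = ρgψ = 1000 × 9.81 × 83.00 = 814230 Pa ≈ 814 kPa.

P ≈ 814 kPa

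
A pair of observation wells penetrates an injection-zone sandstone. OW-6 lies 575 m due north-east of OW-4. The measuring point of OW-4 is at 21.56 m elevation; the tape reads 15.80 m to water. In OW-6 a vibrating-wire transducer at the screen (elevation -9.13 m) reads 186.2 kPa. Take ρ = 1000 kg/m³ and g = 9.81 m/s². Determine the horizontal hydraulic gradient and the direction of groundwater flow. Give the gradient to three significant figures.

Total head at OW-4: h = 21.56 − 15.80 = 5.76 m.
Pressure head at OW-6: ψ = P/(ρg) = 186.2×1000 / (1000 × 9.81) = 18.98 m.
Total head at OW-6: h = z + ψ = -9.13 + 18.98 = 9.85 m.
Head difference: h(OW-4) − h(OW-6) = 5.76 − 9.85 = -4.09 m.
Hydraulic gradient: i = |Δh| / L = 4.09 / 575 = 0.00711.
Flow is from higher to lower head: from OW-6 toward OW-4, i.e. toward the south-west.

i ≈ 0.00711; groundwater flows toward the south-west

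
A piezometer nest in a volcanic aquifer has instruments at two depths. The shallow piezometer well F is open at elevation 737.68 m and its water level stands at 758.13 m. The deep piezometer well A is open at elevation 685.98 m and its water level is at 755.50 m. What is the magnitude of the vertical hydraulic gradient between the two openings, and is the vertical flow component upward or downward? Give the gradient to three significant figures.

Total head at well F: h = 758.13 m (water level in the standpipe).
Total head at well A: h = 755.50 m.
Δh = h(well F) − h(well A) = 758.13 − 755.50 = 2.63 m.
Vertical separation Δz = 737.68 − 685.98 = 51.70 m.
|i_v| = |Δh| / Δz = 2.63 / 51.70 = 0.0509.
Head is higher in the shallow piezometer, so vertical flow is downward (recharge condition).

|i_v| ≈ 0.0509; vertical flow is downward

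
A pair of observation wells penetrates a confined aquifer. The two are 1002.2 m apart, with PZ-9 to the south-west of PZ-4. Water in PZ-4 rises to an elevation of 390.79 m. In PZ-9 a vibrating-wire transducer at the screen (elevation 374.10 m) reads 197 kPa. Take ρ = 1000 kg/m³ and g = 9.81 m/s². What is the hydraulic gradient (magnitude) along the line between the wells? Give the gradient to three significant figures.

i ≈ 0.00338

Total head at PZ-4: h = 390.79 m (water level in the piezometer is the total head).
Pressure head at PZ-9: ψ = P/(ρg) = 197×1000 / (1000 × 9.81) = 20.08 m.
Total head at PZ-9: h = z + ψ = 374.10 + 20.08 = 394.18 m.
Head difference: h(PZ-4) − h(PZ-9) = 390.79 − 394.18 = -3.39 m.
Hydraulic gradient: i = |Δh| / L = 3.39 / 1002.2 = 0.00338.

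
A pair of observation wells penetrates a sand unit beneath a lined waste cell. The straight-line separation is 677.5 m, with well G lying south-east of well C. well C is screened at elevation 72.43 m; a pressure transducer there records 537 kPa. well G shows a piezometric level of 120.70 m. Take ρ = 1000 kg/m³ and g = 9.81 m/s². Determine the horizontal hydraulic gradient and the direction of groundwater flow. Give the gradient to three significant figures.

i ≈ 0.00955; groundwater flows toward the south-east

Pressure head at well C: ψ = P/(ρg) = 537×1000 / (1000 × 9.81) = 54.74 m.
Total head at well C: h = z + ψ = 72.43 + 54.74 = 127.17 m.
Total head at well G: h = 120.70 m (water level in the piezometer is the total head).
Head difference: h(well C) − h(well G) = 127.17 − 120.70 = 6.47 m.
Hydraulic gradient: i = |Δh| / L = 6.47 / 677.5 = 0.00955.
Flow is from higher to lower head: from well C toward well G, i.e. toward the south-east.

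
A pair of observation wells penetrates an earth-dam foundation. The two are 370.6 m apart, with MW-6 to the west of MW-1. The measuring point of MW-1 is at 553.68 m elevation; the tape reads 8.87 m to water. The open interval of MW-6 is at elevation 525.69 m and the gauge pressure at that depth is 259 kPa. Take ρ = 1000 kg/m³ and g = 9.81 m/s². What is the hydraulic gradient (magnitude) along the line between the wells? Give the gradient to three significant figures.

i ≈ 0.0196

Total head at MW-1: h = 553.68 − 8.87 = 544.81 m.
Pressure head at MW-6: ψ = P/(ρg) = 259×1000 / (1000 × 9.81) = 26.40 m.
Total head at MW-6: h = z + ψ = 525.69 + 26.40 = 552.09 m.
Head difference: h(MW-1) − h(MW-6) = 544.81 − 552.09 = -7.28 m.
Hydraulic gradient: i = |Δh| / L = 7.28 / 370.6 = 0.0196.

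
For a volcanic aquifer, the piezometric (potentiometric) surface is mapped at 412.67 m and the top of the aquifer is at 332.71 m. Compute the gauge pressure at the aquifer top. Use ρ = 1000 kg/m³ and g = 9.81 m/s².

Pressure head at the aquifer top: ψ = h − z = 412.67 − 332.71 = 79.96 m.
P = ρgψ = 1000 × 9.81 × 79.96 = 784408 Pa ≈ 784 kPa.

P ≈ 784 kPa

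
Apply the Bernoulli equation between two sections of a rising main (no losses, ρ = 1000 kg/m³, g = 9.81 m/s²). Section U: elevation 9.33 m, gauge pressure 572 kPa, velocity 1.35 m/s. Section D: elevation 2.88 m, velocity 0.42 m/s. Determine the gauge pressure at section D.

P₂ ≈ 636 kPa

Pressure head at U: ψ₁ = P₁/(ρg) = 572×1000 / (1000 × 9.81) = 58.31 m.
Velocity heads: v₁²/2g = 1.35²/19.62 = 0.093 m; v₂²/2g = 0.42²/19.62 = 0.009 m.
Total head H = z₁ + ψ₁ + v₁²/2g = 9.33 + 58.31 + 0.093 = 67.73 m.
ψ₂ = H − z₂ − v₂²/2g = 67.73 − 2.88 − 0.009 = 64.84 m.
P₂ = ρgψ₂ = 1000 × 9.81 × 64.84 ≈ 636 kPa.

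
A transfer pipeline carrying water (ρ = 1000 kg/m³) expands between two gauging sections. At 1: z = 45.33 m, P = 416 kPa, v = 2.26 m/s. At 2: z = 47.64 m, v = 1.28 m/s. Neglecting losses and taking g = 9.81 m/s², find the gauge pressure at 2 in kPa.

Pressure head at 1: ψ₁ = P₁/(ρg) = 416×1000 / (1000 × 9.81) = 42.41 m.
Velocity heads: v₁²/2g = 2.26²/19.62 = 0.260 m; v₂²/2g = 1.28²/19.62 = 0.084 m.
Total head H = z₁ + ψ₁ + v₁²/2g = 45.33 + 42.41 + 0.260 = 88.00 m.
ψ₂ = H − z₂ − v₂²/2g = 88.00 − 47.64 − 0.084 = 40.28 m.
P₂ = ρgψ₂ = 1000 × 9.81 × 40.28 ≈ 395 kPa.

P₂ ≈ 395 kPa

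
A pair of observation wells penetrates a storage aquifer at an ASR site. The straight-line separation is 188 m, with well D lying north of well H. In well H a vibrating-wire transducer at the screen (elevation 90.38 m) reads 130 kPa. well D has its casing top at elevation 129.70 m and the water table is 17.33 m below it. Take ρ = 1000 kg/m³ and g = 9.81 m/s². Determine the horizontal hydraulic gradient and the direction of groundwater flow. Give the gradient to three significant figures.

i ≈ 0.0465; groundwater flows toward the south

Pressure head at well H: ψ = P/(ρg) = 130×1000 / (1000 × 9.81) = 13.25 m.
Total head at well H: h = z + ψ = 90.38 + 13.25 = 103.63 m.
Total head at well D: h = 129.70 − 17.33 = 112.37 m.
Head difference: h(well H) − h(well D) = 103.63 − 112.37 = -8.74 m.
Hydraulic gradient: i = |Δh| / L = 8.74 / 188 = 0.0465.
Flow is from higher to lower head: from well D toward well H, i.e. toward the south.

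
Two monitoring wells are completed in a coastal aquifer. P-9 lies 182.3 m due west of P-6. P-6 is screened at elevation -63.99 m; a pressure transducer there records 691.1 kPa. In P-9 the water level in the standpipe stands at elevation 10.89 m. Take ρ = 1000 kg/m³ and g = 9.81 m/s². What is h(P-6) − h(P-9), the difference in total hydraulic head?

Pressure head at P-6: ψ = P/(ρg) = 691.1×1000 / (1000 × 9.81) = 70.45 m.
Total head at P-6: h = z + ψ = -63.99 + 70.45 = 6.46 m.
Total head at P-9: h = 10.89 m (water level in the piezometer is the total head).
Head difference: h(P-6) − h(P-9) = 6.46 − 10.89 = -4.43 m.

Δh ≈ -4.43 m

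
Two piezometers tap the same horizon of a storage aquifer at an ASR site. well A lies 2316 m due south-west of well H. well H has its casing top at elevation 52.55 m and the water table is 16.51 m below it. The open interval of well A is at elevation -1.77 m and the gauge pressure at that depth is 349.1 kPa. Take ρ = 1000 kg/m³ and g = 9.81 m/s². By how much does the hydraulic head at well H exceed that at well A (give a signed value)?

Total head at well H: h = 52.55 − 16.51 = 36.04 m.
Pressure head at well A: ψ = P/(ρg) = 349.1×1000 / (1000 × 9.81) = 35.59 m.
Total head at well A: h = z + ψ = -1.77 + 35.59 = 33.82 m.
Head difference: h(well H) − h(well A) = 36.04 − 33.82 = 2.22 m.

Δh ≈ 2.22 m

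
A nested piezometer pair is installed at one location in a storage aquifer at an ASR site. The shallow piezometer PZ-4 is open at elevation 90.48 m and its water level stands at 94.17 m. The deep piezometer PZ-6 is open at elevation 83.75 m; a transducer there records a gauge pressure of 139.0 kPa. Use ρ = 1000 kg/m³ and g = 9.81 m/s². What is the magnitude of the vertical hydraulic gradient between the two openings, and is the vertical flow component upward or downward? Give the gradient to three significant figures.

Total head at PZ-4: h = 94.17 m (water level in the standpipe).
Pressure head at PZ-6: ψ = P/(ρg) = 139.0×1000 / (1000 × 9.81) = 14.17 m.
Total head at PZ-6: h = z + ψ = 83.75 + 14.17 = 97.92 m.
Δh = h(PZ-4) − h(PZ-6) = 94.17 − 97.92 = -3.75 m.
Vertical separation Δz = 90.48 − 83.75 = 6.73 m.
|i_v| = |Δh| / Δz = 3.75 / 6.73 = 0.557.
Head is higher in the deep piezometer, so vertical flow is upward (discharge condition).

|i_v| ≈ 0.557; vertical flow is upward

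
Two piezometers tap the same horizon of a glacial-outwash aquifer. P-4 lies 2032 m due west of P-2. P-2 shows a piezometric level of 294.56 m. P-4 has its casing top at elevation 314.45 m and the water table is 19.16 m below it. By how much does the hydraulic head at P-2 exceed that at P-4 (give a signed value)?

Total head at P-2: h = 294.56 m (water level in the piezometer is the total head).
Total head at P-4: h = 314.45 − 19.16 = 295.29 m.
Head difference: h(P-2) − h(P-4) = 294.56 − 295.29 = -0.73 m.

Δh ≈ -0.73 m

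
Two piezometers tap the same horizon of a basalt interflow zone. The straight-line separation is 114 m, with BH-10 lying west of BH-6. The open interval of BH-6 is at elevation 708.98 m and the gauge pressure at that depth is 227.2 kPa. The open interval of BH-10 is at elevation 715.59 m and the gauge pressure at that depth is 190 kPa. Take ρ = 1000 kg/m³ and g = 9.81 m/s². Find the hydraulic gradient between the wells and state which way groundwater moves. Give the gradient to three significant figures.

Pressure head at BH-6: ψ = P/(ρg) = 227.2×1000 / (1000 × 9.81) = 23.16 m.
Total head at BH-6: h = z + ψ = 708.98 + 23.16 = 732.14 m.
Pressure head at BH-10: ψ = P/(ρg) = 190×1000 / (1000 × 9.81) = 19.37 m.
Total head at BH-10: h = z + ψ = 715.59 + 19.37 = 734.96 m.
Head difference: h(BH-6) − h(BH-10) = 732.14 − 734.96 = -2.82 m.
Hydraulic gradient: i = |Δh| / L = 2.82 / 114 = 0.0247.
Flow is from higher to lower head: from BH-10 toward BH-6, i.e. toward the east.

i ≈ 0.0247; groundwater flows toward the east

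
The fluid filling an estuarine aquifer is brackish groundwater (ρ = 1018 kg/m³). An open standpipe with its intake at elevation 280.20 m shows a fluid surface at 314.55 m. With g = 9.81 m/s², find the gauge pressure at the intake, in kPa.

P ≈ 343 kPa

Pressure head ψ = h − z = 314.55 − 280.20 = 34.35 m.
P = ρgψ = 1018 × 9.81 × 34.35 = 343039 Pa ≈ 343 kPa.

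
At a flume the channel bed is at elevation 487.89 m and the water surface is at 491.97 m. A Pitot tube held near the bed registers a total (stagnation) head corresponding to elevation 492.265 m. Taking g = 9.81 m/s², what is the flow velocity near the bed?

Near the bed, under hydrostatic conditions, the piezometric head (z + ψ) equals the free-surface elevation, 491.97 m.
Velocity head = total − piezometric = 492.265 − 491.97 = 0.295 m.
v = √(2g·h_v) = √(2 × 9.81 × 0.295) = 2.41 m/s.

v ≈ 2.41 m/s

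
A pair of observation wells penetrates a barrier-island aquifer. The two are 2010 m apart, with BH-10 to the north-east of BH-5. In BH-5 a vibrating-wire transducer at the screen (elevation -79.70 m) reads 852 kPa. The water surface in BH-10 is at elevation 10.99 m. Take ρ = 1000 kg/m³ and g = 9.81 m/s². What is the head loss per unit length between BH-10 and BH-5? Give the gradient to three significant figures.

Pressure head at BH-5: ψ = P/(ρg) = 852×1000 / (1000 × 9.81) = 86.85 m.
Total head at BH-5: h = z + ψ = -79.70 + 86.85 = 7.15 m.
Total head at BH-10: h = 10.99 m (water level in the piezometer is the total head).
Head difference: h(BH-5) − h(BH-10) = 7.15 − 10.99 = -3.84 m.
Hydraulic gradient: i = |Δh| / L = 3.84 / 2010 = 0.00191.

i ≈ 0.00191 m/m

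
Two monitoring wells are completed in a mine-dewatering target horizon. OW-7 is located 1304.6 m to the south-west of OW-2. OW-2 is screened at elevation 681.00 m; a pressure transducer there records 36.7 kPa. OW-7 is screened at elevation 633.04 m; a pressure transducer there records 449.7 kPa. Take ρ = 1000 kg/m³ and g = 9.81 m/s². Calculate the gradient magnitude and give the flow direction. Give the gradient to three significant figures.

Pressure head at OW-2: ψ = P/(ρg) = 36.7×1000 / (1000 × 9.81) = 3.74 m.
Total head at OW-2: h = z + ψ = 681.00 + 3.74 = 684.74 m.
Pressure head at OW-7: ψ = P/(ρg) = 449.7×1000 / (1000 × 9.81) = 45.84 m.
Total head at OW-7: h = z + ψ = 633.04 + 45.84 = 678.88 m.
Head difference: h(OW-2) − h(OW-7) = 684.74 − 678.88 = 5.86 m.
Hydraulic gradient: i = |Δh| / L = 5.86 / 1304.6 = 0.00449.
Flow is from higher to lower head: from OW-2 toward OW-7, i.e. toward the south-west.

i ≈ 0.00449; groundwater flows toward the south-west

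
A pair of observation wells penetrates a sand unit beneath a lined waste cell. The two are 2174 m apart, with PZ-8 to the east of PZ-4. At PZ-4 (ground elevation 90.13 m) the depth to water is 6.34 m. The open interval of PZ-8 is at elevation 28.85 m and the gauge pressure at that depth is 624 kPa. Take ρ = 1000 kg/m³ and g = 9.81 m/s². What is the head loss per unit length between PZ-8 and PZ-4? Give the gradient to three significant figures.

Total head at PZ-4: h = 90.13 − 6.34 = 83.79 m.
Pressure head at PZ-8: ψ = P/(ρg) = 624×1000 / (1000 × 9.81) = 63.61 m.
Total head at PZ-8: h = z + ψ = 28.85 + 63.61 = 92.46 m.
Head difference: h(PZ-4) − h(PZ-8) = 83.79 − 92.46 = -8.67 m.
Hydraulic gradient: i = |Δh| / L = 8.67 / 2174 = 0.00399.

i ≈ 0.00399 m/m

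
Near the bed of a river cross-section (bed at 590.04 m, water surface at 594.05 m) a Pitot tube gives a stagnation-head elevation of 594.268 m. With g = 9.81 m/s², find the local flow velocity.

Near the bed, under hydrostatic conditions, the piezometric head (z + ψ) equals the free-surface elevation, 594.05 m.
Velocity head = total − piezometric = 594.268 − 594.05 = 0.218 m.
v = √(2g·h_v) = √(2 × 9.81 × 0.218) = 2.07 m/s.

v ≈ 2.07 m/s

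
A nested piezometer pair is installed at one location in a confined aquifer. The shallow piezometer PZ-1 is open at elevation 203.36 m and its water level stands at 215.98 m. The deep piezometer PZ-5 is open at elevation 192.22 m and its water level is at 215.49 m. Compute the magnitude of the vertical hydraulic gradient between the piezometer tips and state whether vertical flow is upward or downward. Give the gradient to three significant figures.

Total head at PZ-1: h = 215.98 m (water level in the standpipe).
Total head at PZ-5: h = 215.49 m.
Δh = h(PZ-1) − h(PZ-5) = 215.98 − 215.49 = 0.49 m.
Vertical separation Δz = 203.36 − 192.22 = 11.14 m.
|i_v| = |Δh| / Δz = 0.49 / 11.14 = 0.0440.
Head is higher in the shallow piezometer, so vertical flow is downward (recharge condition).

|i_v| ≈ 0.0440; vertical flow is downward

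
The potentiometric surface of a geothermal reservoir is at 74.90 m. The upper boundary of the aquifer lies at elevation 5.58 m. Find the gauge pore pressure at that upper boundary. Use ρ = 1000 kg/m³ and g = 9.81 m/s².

Pressure head at the aquifer top: ψ = h − z = 74.90 − 5.58 = 69.32 m.
P = ρgψ = 1000 × 9.81 × 69.32 = 680029 Pa ≈ 680 kPa.

P ≈ 680 kPa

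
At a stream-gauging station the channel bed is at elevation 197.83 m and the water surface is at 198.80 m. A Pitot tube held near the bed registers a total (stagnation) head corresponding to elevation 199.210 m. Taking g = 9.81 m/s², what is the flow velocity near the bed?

v ≈ 2.84 m/s

Near the bed, under hydrostatic conditions, the piezometric head (z + ψ) equals the free-surface elevation, 198.80 m.
Velocity head = total − piezometric = 199.210 − 198.80 = 0.410 m.
v = √(2g·h_v) = √(2 × 9.81 × 0.410) = 2.84 m/s.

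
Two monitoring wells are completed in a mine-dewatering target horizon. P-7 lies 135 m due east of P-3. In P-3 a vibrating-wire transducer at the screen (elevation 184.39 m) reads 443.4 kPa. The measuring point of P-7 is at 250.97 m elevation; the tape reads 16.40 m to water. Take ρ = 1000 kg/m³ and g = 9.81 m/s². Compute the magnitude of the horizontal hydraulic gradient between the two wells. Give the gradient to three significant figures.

i ≈ 0.0369

Pressure head at P-3: ψ = P/(ρg) = 443.4×1000 / (1000 × 9.81) = 45.20 m.
Total head at P-3: h = z + ψ = 184.39 + 45.20 = 229.59 m.
Total head at P-7: h = 250.97 − 16.40 = 234.57 m.
Head difference: h(P-3) − h(P-7) = 229.59 − 234.57 = -4.98 m.
Hydraulic gradient: i = |Δh| / L = 4.98 / 135 = 0.0369.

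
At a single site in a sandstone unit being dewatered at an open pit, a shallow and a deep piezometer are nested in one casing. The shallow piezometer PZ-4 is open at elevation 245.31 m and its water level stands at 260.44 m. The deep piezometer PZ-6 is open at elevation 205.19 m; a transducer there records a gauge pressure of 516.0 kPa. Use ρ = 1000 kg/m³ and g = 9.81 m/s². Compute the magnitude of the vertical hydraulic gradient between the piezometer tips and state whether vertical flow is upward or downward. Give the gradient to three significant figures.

|i_v| ≈ 0.0661; vertical flow is downward

Total head at PZ-4: h = 260.44 m (water level in the standpipe).
Pressure head at PZ-6: ψ = P/(ρg) = 516.0×1000 / (1000 × 9.81) = 52.60 m.
Total head at PZ-6: h = z + ψ = 205.19 + 52.60 = 257.79 m.
Δh = h(PZ-4) − h(PZ-6) = 260.44 − 257.79 = 2.65 m.
Vertical separation Δz = 245.31 − 205.19 = 40.12 m.
|i_v| = |Δh| / Δz = 2.65 / 40.12 = 0.0661.
Head is higher in the shallow piezometer, so vertical flow is downward (recharge condition).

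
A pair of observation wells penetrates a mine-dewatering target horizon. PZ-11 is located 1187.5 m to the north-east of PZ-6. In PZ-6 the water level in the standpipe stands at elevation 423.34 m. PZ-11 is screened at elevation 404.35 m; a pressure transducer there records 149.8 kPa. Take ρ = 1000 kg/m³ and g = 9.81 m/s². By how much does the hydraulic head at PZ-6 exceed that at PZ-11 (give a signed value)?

Total head at PZ-6: h = 423.34 m (water level in the piezometer is the total head).
Pressure head at PZ-11: ψ = P/(ρg) = 149.8×1000 / (1000 × 9.81) = 15.27 m.
Total head at PZ-11: h = z + ψ = 404.35 + 15.27 = 419.62 m.
Head difference: h(PZ-6) − h(PZ-11) = 423.34 − 419.62 = 3.72 m.

Δh ≈ 3.72 m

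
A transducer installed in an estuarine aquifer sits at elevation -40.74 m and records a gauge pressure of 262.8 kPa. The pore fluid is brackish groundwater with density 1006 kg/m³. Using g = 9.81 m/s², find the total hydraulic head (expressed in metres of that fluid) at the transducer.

ψ = P/(ρg) = 262.8×1000 / (1006 × 9.81) = 26.63 m.
h = z + ψ = -40.74 + 26.63 = -14.11 m.

h ≈ -14.11 m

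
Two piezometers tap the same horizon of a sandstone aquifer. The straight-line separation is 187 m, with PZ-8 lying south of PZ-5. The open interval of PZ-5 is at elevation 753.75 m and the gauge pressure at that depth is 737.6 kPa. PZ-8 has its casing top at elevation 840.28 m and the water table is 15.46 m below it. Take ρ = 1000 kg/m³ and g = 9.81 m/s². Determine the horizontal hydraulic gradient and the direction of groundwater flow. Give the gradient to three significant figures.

i ≈ 0.0220; groundwater flows toward the south

Pressure head at PZ-5: ψ = P/(ρg) = 737.6×1000 / (1000 × 9.81) = 75.19 m.
Total head at PZ-5: h = z + ψ = 753.75 + 75.19 = 828.94 m.
Total head at PZ-8: h = 840.28 − 15.46 = 824.82 m.
Head difference: h(PZ-5) − h(PZ-8) = 828.94 − 824.82 = 4.12 m.
Hydraulic gradient: i = |Δh| / L = 4.12 / 187 = 0.0220.
Flow is from higher to lower head: from PZ-5 toward PZ-8, i.e. toward the south.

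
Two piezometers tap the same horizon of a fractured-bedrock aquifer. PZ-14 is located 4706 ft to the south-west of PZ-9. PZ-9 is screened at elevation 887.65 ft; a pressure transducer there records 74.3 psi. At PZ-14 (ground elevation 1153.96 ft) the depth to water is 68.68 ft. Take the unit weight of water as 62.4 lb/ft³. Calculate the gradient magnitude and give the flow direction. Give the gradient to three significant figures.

Pressure head at PZ-9: ψ = 144·P/γ = 144 × 74.3 / 62.4 = 171.46 ft.
Total head at PZ-9: h = z + ψ = 887.65 + 171.46 = 1059.11 ft.
Total head at PZ-14: h = 1153.96 − 68.68 = 1085.28 ft.
Head difference: h(PZ-9) − h(PZ-14) = 1059.11 − 1085.28 = -26.17 ft.
Hydraulic gradient: i = |Δh| / L = 26.17 / 4706 = 0.00556.
Flow is from higher to lower head: from PZ-14 toward PZ-9, i.e. toward the north-east.

i ≈ 0.00556; groundwater flows toward the north-east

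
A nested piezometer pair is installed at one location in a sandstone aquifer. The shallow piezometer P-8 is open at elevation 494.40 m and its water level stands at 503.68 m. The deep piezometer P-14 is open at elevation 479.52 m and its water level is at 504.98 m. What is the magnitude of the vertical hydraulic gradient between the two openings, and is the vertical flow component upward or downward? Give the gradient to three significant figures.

|i_v| ≈ 0.0874; vertical flow is upward

Total head at P-8: h = 503.68 m (water level in the standpipe).
Total head at P-14: h = 504.98 m.
Δh = h(P-8) − h(P-14) = 503.68 − 504.98 = -1.30 m.
Vertical separation Δz = 494.40 − 479.52 = 14.88 m.
|i_v| = |Δh| / Δz = 1.30 / 14.88 = 0.0874.
Head is higher in the deep piezometer, so vertical flow is upward (discharge condition).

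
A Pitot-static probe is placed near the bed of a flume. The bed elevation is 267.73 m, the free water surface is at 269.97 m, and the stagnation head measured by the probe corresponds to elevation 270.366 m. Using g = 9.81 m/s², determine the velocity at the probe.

Near the bed, under hydrostatic conditions, the piezometric head (z + ψ) equals the free-surface elevation, 269.97 m.
Velocity head = total − piezometric = 270.366 − 269.97 = 0.396 m.
v = √(2g·h_v) = √(2 × 9.81 × 0.396) = 2.79 m/s.

v ≈ 2.79 m/s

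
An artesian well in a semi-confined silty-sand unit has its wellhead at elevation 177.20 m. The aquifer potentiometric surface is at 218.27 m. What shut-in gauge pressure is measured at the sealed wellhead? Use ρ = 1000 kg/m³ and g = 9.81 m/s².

P ≈ 403 kPa

Head above the cap: Δh = 218.27 − 177.20 = 41.07 m.
P = ρgΔh = 1000 × 9.81 × 41.07 = 402897 Pa ≈ 403 kPa.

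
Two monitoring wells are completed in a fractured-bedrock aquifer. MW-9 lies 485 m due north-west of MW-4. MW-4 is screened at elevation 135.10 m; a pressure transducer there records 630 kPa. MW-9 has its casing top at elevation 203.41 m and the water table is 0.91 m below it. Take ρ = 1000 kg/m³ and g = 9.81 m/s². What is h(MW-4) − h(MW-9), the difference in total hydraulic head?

Pressure head at MW-4: ψ = P/(ρg) = 630×1000 / (1000 × 9.81) = 64.22 m.
Total head at MW-4: h = z + ψ = 135.10 + 64.22 = 199.32 m.
Total head at MW-9: h = 203.41 − 0.91 = 202.50 m.
Head difference: h(MW-4) − h(MW-9) = 199.32 − 202.50 = -3.18 m.

Δh ≈ -3.18 m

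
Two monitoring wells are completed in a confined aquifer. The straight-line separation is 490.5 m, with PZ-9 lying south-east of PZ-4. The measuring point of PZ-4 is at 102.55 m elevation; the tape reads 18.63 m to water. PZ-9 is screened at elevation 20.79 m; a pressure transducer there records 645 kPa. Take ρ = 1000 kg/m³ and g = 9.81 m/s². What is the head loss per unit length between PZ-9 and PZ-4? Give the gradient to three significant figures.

i ≈ 0.00534 m/m

Total head at PZ-4: h = 102.55 − 18.63 = 83.92 m.
Pressure head at PZ-9: ψ = P/(ρg) = 645×1000 / (1000 × 9.81) = 65.75 m.
Total head at PZ-9: h = z + ψ = 20.79 + 65.75 = 86.54 m.
Head difference: h(PZ-4) − h(PZ-9) = 83.92 − 86.54 = -2.62 m.
Hydraulic gradient: i = |Δh| / L = 2.62 / 490.5 = 0.00534.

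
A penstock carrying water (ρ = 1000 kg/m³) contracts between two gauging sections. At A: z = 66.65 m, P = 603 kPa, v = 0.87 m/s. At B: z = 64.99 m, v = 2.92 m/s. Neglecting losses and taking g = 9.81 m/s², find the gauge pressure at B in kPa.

P₂ ≈ 615 kPa

Pressure head at A: ψ₁ = P₁/(ρg) = 603×1000 / (1000 × 9.81) = 61.47 m.
Velocity heads: v₁²/2g = 0.87²/19.62 = 0.039 m; v₂²/2g = 2.92²/19.62 = 0.435 m.
Total head H = z₁ + ψ₁ + v₁²/2g = 66.65 + 61.47 + 0.039 = 128.16 m.
ψ₂ = H − z₂ − v₂²/2g = 128.16 − 64.99 − 0.435 = 62.73 m.
P₂ = ρgψ₂ = 1000 × 9.81 × 62.73 ≈ 615 kPa.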